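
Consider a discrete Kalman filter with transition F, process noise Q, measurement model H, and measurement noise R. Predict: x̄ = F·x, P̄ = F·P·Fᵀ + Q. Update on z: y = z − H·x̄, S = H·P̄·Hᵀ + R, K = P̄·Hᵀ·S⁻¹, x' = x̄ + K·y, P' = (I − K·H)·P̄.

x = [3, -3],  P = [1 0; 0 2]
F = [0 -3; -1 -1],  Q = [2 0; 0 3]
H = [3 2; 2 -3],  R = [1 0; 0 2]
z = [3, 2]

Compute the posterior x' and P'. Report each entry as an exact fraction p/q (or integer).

x̄ = F·x = [9, 0]
P̄ = F·P·Fᵀ + Q = [20 6; 6 6]
y = z − H·x̄ = [-24, -16]
S = H·P̄·Hᵀ + R = [277 54; 54 64]
K = P̄·Hᵀ·S⁻¹ = [855/3703 1103/7406; 561/3703 -1641/7406]
x' = x̄ + K·y = [569/529, -48/529]
P' = (I − K·H)·P̄ = [367/3703 -123/3703; -123/3703 465/3703]

x' = [569/529, -48/529]
P' = [367/3703 -123/3703; -123/3703 465/3703]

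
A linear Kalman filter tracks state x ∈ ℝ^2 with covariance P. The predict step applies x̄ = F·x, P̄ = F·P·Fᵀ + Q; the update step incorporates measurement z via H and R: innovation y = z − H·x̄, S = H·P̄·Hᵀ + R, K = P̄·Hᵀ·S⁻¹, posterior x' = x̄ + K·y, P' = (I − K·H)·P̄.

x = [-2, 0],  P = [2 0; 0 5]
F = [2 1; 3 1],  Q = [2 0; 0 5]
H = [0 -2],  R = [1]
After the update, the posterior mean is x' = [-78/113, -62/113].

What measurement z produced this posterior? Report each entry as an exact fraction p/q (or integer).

x̄ = F·x = [-4, -6]
P̄ = F·P·Fᵀ + Q = [15 17; 17 28]
S = H·P̄·Hᵀ + R = [113]
K = P̄·Hᵀ·S⁻¹ = [-34/113; -56/113]
x' − x̄ = [374/113, 616/113] = K·y
y = (KᵀK)⁻¹·Kᵀ·(x' − x̄) = [-11]
z = y + H·x̄ = [-11] + [12] = [1]

z = [1]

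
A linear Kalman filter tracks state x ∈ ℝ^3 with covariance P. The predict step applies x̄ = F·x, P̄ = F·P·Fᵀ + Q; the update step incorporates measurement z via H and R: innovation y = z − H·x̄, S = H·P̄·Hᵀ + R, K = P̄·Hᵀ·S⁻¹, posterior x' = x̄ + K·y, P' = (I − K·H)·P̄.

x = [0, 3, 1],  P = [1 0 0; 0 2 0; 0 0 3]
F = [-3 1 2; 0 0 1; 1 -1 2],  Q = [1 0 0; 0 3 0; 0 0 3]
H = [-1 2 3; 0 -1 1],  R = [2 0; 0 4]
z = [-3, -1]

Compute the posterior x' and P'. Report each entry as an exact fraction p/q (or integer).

x' = [11545/2263, 2575/2263, -140/2263]
P' = [53428/2263 10962/2263 10574/2263; 10962/2263 4362/2263 1002/2263; 10574/2263 1002/2263 3206/2263]

x̄ = F·x = [5, 1, -1]
P̄ = F·P·Fᵀ + Q = [24 6 7; 6 6 6; 7 6 18]
y = z − H·x̄ = [3, 1]
S = H·P̄·Hᵀ + R = [218 35; 35 16]
K = P̄·Hᵀ·S⁻¹ = [109/2263 -97/2263; 384/2263 -840/2263; 524/2263 551/2263]
x' = x̄ + K·y = [11545/2263, 2575/2263, -140/2263]
P' = (I − K·H)·P̄ = [53428/2263 10962/2263 10574/2263; 10962/2263 4362/2263 1002/2263; 10574/2263 1002/2263 3206/2263]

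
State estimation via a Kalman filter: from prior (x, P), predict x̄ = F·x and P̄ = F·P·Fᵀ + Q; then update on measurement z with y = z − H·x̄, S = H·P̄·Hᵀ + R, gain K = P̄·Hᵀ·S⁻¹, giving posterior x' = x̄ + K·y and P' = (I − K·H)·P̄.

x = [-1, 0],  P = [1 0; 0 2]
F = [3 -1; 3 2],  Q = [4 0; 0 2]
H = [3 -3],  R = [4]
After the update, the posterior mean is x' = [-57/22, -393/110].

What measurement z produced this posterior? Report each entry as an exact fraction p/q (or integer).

z = [3]

x̄ = F·x = [-3, -3]
P̄ = F·P·Fᵀ + Q = [15 5; 5 19]
S = H·P̄·Hᵀ + R = [220]
K = P̄·Hᵀ·S⁻¹ = [3/22; -21/110]
x' − x̄ = [9/22, -63/110] = K·y
y = (KᵀK)⁻¹·Kᵀ·(x' − x̄) = [3]
z = y + H·x̄ = [3] + [0] = [3]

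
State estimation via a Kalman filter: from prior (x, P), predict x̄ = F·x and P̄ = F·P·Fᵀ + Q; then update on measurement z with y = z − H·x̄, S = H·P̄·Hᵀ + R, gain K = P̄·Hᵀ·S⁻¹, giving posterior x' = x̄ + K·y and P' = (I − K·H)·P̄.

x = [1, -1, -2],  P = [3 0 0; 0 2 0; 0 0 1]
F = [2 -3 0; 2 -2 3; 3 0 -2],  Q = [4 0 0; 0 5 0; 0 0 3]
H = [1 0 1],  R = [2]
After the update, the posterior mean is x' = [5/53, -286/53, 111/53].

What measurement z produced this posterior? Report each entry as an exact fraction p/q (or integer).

x̄ = F·x = [5, -2, 7]
P̄ = F·P·Fᵀ + Q = [34 24 18; 24 34 12; 18 12 34]
S = H·P̄·Hᵀ + R = [106]
K = P̄·Hᵀ·S⁻¹ = [26/53; 18/53; 26/53]
x' − x̄ = [-260/53, -180/53, -260/53] = K·y
y = (KᵀK)⁻¹·Kᵀ·(x' − x̄) = [-10]
z = y + H·x̄ = [-10] + [12] = [2]

z = [2]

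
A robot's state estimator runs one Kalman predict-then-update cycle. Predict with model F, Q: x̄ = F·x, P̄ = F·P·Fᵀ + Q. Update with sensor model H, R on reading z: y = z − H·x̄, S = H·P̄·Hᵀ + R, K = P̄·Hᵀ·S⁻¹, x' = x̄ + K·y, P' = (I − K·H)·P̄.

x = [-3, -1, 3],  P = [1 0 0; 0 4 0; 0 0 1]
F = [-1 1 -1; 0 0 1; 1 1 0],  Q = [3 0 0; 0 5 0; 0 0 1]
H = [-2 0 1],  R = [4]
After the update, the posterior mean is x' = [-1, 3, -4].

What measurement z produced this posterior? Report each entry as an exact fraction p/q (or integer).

x̄ = F·x = [-1, 3, -4]
P̄ = F·P·Fᵀ + Q = [9 -1 3; -1 6 0; 3 0 6]
S = H·P̄·Hᵀ + R = [34]
K = P̄·Hᵀ·S⁻¹ = [-15/34; 1/17; 0]
x' − x̄ = [0, 0, 0] = K·y
y = (KᵀK)⁻¹·Kᵀ·(x' − x̄) = [0]
z = y + H·x̄ = [0] + [-2] = [-2]

z = [-2]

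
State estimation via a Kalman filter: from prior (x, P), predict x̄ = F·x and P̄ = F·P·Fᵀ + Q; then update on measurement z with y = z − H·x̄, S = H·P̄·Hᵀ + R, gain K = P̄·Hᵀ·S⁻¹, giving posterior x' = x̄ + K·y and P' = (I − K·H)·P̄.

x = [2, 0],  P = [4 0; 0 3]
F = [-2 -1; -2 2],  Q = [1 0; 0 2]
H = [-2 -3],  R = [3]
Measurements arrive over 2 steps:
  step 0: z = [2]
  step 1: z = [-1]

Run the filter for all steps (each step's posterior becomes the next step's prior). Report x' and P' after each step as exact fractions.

step 0: x̄ = F·x = [-4, -4]
step 0: P̄ = F·P·Fᵀ + Q = [20 10; 10 30]
step 0: y = z − H·x̄ = [-18]
step 0: S = H·P̄·Hᵀ + R = [473]
step 0: K = P̄·Hᵀ·S⁻¹ = [-70/473; -10/43]
step 0: x' = x̄ + K·y = [-632/473, 8/43]
step 0: P' = (I − K·H)·P̄ = [4560/473 -270/43; -270/43 190/43]
step 1: x̄ = F·x = [1176/473, 1440/473]
step 1: P̄ = F·P·Fᵀ + Q = [8923/473 20000/473; 20000/473 51306/473]
step 1: y = z − H·x̄ = [6199/473]
step 1: S = H·P̄·Hᵀ + R = [738865/473]
step 1: K = P̄·Hᵀ·S⁻¹ = [-77846/738865; -193918/738865]
step 1: x' = x̄ + K·y = [816782/738865, -292034/738865]
step 1: P' = (I − K·H)·P̄ = [1126623/738865 -673236/738865; -673236/738865 642742/738865]

step 0: x' = [-632/473, 8/43], P' = [4560/473 -270/43; -270/43 190/43]
step 1: x' = [816782/738865, -292034/738865], P' = [1126623/738865 -673236/738865; -673236/738865 642742/738865]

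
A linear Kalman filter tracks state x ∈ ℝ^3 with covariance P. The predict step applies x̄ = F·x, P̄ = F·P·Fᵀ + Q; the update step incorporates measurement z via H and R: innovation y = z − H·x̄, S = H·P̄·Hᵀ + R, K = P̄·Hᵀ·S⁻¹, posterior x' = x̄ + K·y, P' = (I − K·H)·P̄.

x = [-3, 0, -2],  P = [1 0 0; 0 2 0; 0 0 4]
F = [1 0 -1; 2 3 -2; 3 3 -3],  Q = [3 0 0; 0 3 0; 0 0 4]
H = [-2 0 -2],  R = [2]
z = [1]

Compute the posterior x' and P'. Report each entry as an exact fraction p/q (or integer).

x̄ = F·x = [-1, -2, -3]
P̄ = F·P·Fᵀ + Q = [8 10 15; 10 41 48; 15 48 67]
y = z − H·x̄ = [-7]
S = H·P̄·Hᵀ + R = [422]
K = P̄·Hᵀ·S⁻¹ = [-23/211; -58/211; -82/211]
x' = x̄ + K·y = [-50/211, -16/211, -59/211]
P' = (I − K·H)·P̄ = [630/211 -558/211 -607/211; -558/211 1923/211 616/211; -607/211 616/211 689/211]

x' = [-50/211, -16/211, -59/211]
P' = [630/211 -558/211 -607/211; -558/211 1923/211 616/211; -607/211 616/211 689/211]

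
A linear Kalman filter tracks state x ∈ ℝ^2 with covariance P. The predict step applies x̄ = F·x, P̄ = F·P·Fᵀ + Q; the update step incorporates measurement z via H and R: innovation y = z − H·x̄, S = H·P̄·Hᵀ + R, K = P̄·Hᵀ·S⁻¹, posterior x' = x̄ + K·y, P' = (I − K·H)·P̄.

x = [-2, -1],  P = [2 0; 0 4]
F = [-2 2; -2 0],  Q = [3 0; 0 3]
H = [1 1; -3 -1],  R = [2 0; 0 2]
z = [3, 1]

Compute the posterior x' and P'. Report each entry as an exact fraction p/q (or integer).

x̄ = F·x = [2, 4]
P̄ = F·P·Fᵀ + Q = [27 8; 8 11]
y = z − H·x̄ = [-3, 11]
S = H·P̄·Hᵀ + R = [56 -124; -124 304]
K = P̄·Hᵀ·S⁻¹ = [-99/412 -161/412; 359/412 99/412]
x' = x̄ + K·y = [-325/206, 415/103]
P' = (I − K·H)·P̄ = [65/103 -229/206; -229/206 294/103]

x' = [-325/206, 415/103]
P' = [65/103 -229/206; -229/206 294/103]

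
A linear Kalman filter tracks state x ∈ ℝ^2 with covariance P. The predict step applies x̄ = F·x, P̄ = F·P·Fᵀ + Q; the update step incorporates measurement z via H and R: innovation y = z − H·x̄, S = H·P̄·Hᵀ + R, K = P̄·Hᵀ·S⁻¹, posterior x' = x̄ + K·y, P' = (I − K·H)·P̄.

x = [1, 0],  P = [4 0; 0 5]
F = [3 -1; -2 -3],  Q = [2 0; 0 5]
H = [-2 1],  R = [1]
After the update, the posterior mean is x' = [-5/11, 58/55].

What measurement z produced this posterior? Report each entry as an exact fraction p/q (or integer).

x̄ = F·x = [3, -2]
P̄ = F·P·Fᵀ + Q = [43 -9; -9 66]
S = H·P̄·Hᵀ + R = [275]
K = P̄·Hᵀ·S⁻¹ = [-19/55; 84/275]
x' − x̄ = [-38/11, 168/55] = K·y
y = (KᵀK)⁻¹·Kᵀ·(x' − x̄) = [10]
z = y + H·x̄ = [10] + [-8] = [2]

z = [2]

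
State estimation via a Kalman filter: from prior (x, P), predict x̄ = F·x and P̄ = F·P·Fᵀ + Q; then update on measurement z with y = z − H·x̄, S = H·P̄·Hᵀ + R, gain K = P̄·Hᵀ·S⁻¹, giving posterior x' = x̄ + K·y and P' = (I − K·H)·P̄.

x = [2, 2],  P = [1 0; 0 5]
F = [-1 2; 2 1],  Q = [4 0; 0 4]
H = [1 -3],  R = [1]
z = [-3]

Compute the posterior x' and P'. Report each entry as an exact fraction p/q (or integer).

x' = [203/95, 167/95]
P' = [2374/95 791/95; 791/95 274/95]

x̄ = F·x = [2, 6]
P̄ = F·P·Fᵀ + Q = [25 8; 8 13]
y = z − H·x̄ = [13]
S = H·P̄·Hᵀ + R = [95]
K = P̄·Hᵀ·S⁻¹ = [1/95; -31/95]
x' = x̄ + K·y = [203/95, 167/95]
P' = (I − K·H)·P̄ = [2374/95 791/95; 791/95 274/95]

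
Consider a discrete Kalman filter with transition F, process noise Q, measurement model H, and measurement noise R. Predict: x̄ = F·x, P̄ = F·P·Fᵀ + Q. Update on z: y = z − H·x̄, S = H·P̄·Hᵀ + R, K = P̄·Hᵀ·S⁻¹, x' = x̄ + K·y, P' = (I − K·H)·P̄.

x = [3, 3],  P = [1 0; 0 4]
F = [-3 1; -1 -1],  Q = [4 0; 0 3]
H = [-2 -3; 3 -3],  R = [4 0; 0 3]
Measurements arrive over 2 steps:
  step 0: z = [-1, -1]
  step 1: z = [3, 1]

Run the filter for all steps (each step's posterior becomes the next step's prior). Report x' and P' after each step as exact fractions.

step 0: x' = [-1847/10581, 1357/10581], P' = [2903/10581 806/10581; 806/10581 2192/10581]
step 1: x' = [-6691391/19271813, -13210935/19271813], P' = [5153897/19271813 1429850/19271813; 1429850/19271813 3880024/19271813]

step 0: x̄ = F·x = [-6, -6]
step 0: P̄ = F·P·Fᵀ + Q = [17 -1; -1 8]
step 0: y = z − H·x̄ = [-31, -1]
step 0: S = H·P̄·Hᵀ + R = [132 -27; -27 246]
step 0: K = P̄·Hᵀ·S⁻¹ = [-2056/10581 699/3527; -2047/10581 -462/3527]
step 0: x' = x̄ + K·y = [-1847/10581, 1357/10581]
step 0: P' = (I − K·H)·P̄ = [2903/10581 806/10581; 806/10581 2192/10581]
step 1: x̄ = F·x = [6898/10581, 490/10581]
step 1: P̄ = F·P·Fᵀ + Q = [65807/10581 8129/10581; 8129/10581 38450/10581]
step 1: y = z − H·x̄ = [47009/10581, -2881/3527]
step 1: S = H·P̄·Hᵀ + R = [749150/10581 -24393/3527; -24393/3527 274578/3527]
step 1: K = P̄·Hᵀ·S⁻¹ = [-3649336/19271813 3724047/19271813; -3624943/19271813 -2450174/19271813]
step 1: x' = x̄ + K·y = [-6691391/19271813, -13210935/19271813]
step 1: P' = (I − K·H)·P̄ = [5153897/19271813 1429850/19271813; 1429850/19271813 3880024/19271813]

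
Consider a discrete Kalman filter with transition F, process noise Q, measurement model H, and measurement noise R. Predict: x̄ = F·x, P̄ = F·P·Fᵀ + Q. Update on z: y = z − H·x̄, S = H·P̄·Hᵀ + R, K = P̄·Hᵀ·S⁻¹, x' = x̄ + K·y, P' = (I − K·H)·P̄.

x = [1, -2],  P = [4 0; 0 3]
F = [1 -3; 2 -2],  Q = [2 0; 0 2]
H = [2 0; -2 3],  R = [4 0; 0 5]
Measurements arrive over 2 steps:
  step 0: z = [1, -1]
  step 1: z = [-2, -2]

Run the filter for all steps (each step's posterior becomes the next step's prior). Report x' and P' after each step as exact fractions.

step 0: x̄ = F·x = [7, 6]
step 0: P̄ = F·P·Fᵀ + Q = [33 26; 26 30]
step 0: y = z − H·x̄ = [-13, -5]
step 0: S = H·P̄·Hᵀ + R = [136 24; 24 95]
step 0: K = P̄·Hᵀ·S⁻¹ = [2991/6172 6/1543; 1007/3086 490/1543]
step 0: x' = x̄ + K·y = [4201/6172, 525/3086]
step 0: P' = (I − K·H)·P̄ = [2991/3086 1007/1543; 1007/1543 1488/1543]
step 1: x̄ = F·x = [1051/6172, 3151/3086]
step 1: P̄ = F·P·Fᵀ + Q = [23863/3086 3863/1543; 3863/1543 6964/1543]
step 1: y = z − H·x̄ = [-7223/3086, -7287/1543]
step 1: S = H·P̄·Hᵀ + R = [53898/1543 -24548/1543; -24548/1543 71761/1543]
step 1: K = P̄·Hᵀ·S⁻¹ = [914537/2116118 -24548/1058059; 284389/1058059 291406/1058059]
step 1: x' = x̄ + K·y = [-1548333/2116118, -961487/1058059]
step 1: P' = (I − K·H)·P̄ = [914537/1058059 568778/1058059; 568778/1058059 864862/1058059]

step 0: x' = [4201/6172, 525/3086], P' = [2991/3086 1007/1543; 1007/1543 1488/1543]
step 1: x' = [-1548333/2116118, -961487/1058059], P' = [914537/1058059 568778/1058059; 568778/1058059 864862/1058059]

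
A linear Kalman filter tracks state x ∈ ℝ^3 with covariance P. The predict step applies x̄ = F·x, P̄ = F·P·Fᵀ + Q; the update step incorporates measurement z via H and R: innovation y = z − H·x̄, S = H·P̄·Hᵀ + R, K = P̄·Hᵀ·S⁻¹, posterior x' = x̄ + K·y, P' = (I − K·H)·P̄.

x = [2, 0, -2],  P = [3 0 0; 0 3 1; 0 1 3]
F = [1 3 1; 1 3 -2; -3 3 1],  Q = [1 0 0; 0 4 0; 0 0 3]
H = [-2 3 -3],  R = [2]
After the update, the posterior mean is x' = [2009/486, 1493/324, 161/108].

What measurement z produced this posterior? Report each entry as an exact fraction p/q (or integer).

z = [1]

x̄ = F·x = [0, 6, -8]
P̄ = F·P·Fᵀ + Q = [40 21 27; 21 34 9; 27 9 66]
S = H·P̄·Hᵀ + R = [972]
K = P̄·Hᵀ·S⁻¹ = [-49/486; 11/324; -25/108]
x' − x̄ = [2009/486, -451/324, 1025/108] = K·y
y = (KᵀK)⁻¹·Kᵀ·(x' − x̄) = [-41]
z = y + H·x̄ = [-41] + [42] = [1]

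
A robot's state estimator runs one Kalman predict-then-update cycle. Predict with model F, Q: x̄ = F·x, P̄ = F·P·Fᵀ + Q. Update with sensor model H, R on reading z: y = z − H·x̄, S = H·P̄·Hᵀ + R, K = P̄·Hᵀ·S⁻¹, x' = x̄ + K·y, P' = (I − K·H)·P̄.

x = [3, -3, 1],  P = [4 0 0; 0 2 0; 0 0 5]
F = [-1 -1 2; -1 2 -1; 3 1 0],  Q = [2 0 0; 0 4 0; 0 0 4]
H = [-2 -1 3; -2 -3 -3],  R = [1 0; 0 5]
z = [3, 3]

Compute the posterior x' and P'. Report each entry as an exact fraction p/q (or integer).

x̄ = F·x = [2, -10, 6]
P̄ = F·P·Fᵀ + Q = [28 -10 -14; -10 21 -8; -14 -8 42]
y = z − H·x̄ = [-21, -5]
S = H·P̄·Hᵀ + R = [688 -235; -235 252]
K = P̄·Hᵀ·S⁻¹ = [-18416/118151 -9672/118151; -10765/118151 -18947/118151; 23434/118151 -12842/118151]
x' = x̄ + K·y = [671398/118151, -860710/118151, 281002/118151]
P' = (I − K·H)·P̄ = [1842372/118151 -1825678/118151 613550/118151; -1825678/118151 1852053/118151 -603356/118151; 613550/118151 -603356/118151 215726/118151]

x' = [671398/118151, -860710/118151, 281002/118151]
P' = [1842372/118151 -1825678/118151 613550/118151; -1825678/118151 1852053/118151 -603356/118151; 613550/118151 -603356/118151 215726/118151]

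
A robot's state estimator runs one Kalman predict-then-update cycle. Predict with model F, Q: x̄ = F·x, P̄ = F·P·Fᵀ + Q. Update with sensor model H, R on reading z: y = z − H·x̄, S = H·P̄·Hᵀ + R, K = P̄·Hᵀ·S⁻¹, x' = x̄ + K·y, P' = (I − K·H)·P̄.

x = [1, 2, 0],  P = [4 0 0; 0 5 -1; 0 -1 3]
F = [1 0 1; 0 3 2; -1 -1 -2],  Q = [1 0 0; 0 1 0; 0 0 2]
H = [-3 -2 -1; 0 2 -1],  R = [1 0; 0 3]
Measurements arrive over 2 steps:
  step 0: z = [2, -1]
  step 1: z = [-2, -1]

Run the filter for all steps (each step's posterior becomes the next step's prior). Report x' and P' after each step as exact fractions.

step 0: x̄ = F·x = [1, 6, -3]
step 0: P̄ = F·P·Fᵀ + Q = [8 3 -9; 3 46 -19; -9 -19 19]
step 0: y = z − H·x̄ = [14, -16]
step 0: S = H·P̄·Hᵀ + R = [182 -210; -210 282]
step 0: K = P̄·Hᵀ·S⁻¹ = [-33/86 -10/43; 31/1204 71/172; 167/1204 -17/172]
step 0: x' = x̄ + K·y = [-28/43, -21/86, 45/86]
step 0: P' = (I − K·H)·P̄ = [295/86 -114/43 -198/43; -114/43 2759/1204 4027/1204; -198/43 4027/1204 8411/1204]
step 1: x̄ = F·x = [-11/86, 27/86, -13/86]
step 1: P̄ = F·P·Fᵀ + Q = [2657/1204 1177/172 -5155/1204; 1177/172 15429/172 -7639/172; -5155/1204 -7639/172 30489/1204]
step 1: y = z − H·x̄ = [-82/43, -153/86]
step 1: S = H·P̄·Hᵀ + R = [85416/301 -233211/602; -233211/602 680005/1204]
step 1: K = P̄·Hᵀ·S⁻¹ = [-2516536/12278859 -445163/4092953; -1362128/12278859 1310563/4092953; -1324990/12278859 -1130163/4092953]
step 1: x' = x̄ + K·y = [5604352/12278859, -542212/12278859, 6702535/12278859]
step 1: P' = (I − K·H)·P̄ = [10765379/12278859 -8446517/12278859 -12886567/12278859; -8446517/12278859 19248373/24557718 7453306/12278859; -12886567/12278859 7453306/12278859 25078079/12278859]

step 0: x' = [-28/43, -21/86, 45/86], P' = [295/86 -114/43 -198/43; -114/43 2759/1204 4027/1204; -198/43 4027/1204 8411/1204]
step 1: x' = [5604352/12278859, -542212/12278859, 6702535/12278859], P' = [10765379/12278859 -8446517/12278859 -12886567/12278859; -8446517/12278859 19248373/24557718 7453306/12278859; -12886567/12278859 7453306/12278859 25078079/12278859]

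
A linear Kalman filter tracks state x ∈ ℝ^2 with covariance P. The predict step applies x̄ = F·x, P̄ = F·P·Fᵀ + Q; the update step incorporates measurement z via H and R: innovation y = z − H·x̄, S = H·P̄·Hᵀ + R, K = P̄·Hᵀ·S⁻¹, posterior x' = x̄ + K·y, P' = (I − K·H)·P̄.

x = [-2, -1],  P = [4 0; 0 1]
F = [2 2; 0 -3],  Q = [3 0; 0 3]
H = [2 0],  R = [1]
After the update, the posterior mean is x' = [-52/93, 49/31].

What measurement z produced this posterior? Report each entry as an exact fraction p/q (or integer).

x̄ = F·x = [-6, 3]
P̄ = F·P·Fᵀ + Q = [23 -6; -6 12]
S = H·P̄·Hᵀ + R = [93]
K = P̄·Hᵀ·S⁻¹ = [46/93; -4/31]
x' − x̄ = [506/93, -44/31] = K·y
y = (KᵀK)⁻¹·Kᵀ·(x' − x̄) = [11]
z = y + H·x̄ = [11] + [-12] = [-1]

z = [-1]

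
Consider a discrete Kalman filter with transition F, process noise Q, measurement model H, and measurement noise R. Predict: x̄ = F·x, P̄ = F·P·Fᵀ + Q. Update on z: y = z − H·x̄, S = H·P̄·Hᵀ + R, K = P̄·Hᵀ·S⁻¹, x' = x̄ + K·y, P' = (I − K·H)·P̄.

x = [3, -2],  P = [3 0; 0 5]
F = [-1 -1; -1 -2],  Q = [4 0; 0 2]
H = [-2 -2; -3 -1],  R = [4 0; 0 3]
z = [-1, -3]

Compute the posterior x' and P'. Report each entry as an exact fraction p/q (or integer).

x' = [1069/1854, 43/103]
P' = [560/927 -83/103; -83/103 183/103]

x̄ = F·x = [-1, 1]
P̄ = F·P·Fᵀ + Q = [12 13; 13 25]
y = z − H·x̄ = [-1, -5]
S = H·P̄·Hᵀ + R = [256 226; 226 214]
K = P̄·Hᵀ·S⁻¹ = [187/1854 -311/927; -50/103 22/103]
x' = x̄ + K·y = [1069/1854, 43/103]
P' = (I − K·H)·P̄ = [560/927 -83/103; -83/103 183/103]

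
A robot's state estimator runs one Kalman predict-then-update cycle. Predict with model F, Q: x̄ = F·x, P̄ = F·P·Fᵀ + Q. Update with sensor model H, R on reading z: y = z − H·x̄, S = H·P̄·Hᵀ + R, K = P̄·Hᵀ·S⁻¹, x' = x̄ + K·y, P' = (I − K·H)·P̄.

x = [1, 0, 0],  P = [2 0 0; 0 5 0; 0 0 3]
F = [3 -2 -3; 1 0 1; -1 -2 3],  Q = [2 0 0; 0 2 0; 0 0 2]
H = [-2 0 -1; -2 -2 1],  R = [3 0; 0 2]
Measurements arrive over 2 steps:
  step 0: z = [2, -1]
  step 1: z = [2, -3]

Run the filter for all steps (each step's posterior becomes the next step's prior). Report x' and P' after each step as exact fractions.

step 0: x' = [-33211/46269, 44951/46269, -24043/46269], P' = [95162/46269 -161728/46269 -156274/46269; -161728/46269 323702/46269 323846/46269; -156274/46269 323846/46269 380114/46269]
step 1: x' = [60797077/61300638, -6462281/4378617, -68729701/17514468], P' = [38570624/30650319 -56954624/30650319 -51962803/30650319; -56954624/30650319 111310958/30650319 107240842/30650319; -51962803/30650319 107240842/30650319 270746173/61300638]

step 0: x̄ = F·x = [3, 1, -1]
step 0: P̄ = F·P·Fᵀ + Q = [67 -3 -13; -3 7 7; -13 7 51]
step 0: y = z − H·x̄ = [7, 8]
step 0: S = H·P̄·Hᵀ + R = [270 219; 219 349]
step 0: K = P̄·Hᵀ·S⁻¹ = [-11350/46269 -3857/15423; -130/46269 -17/15423; -22522/46269 7495/15423]
step 0: x' = x̄ + K·y = [-33211/46269, 44951/46269, -24043/46269]
step 0: P' = (I − K·H)·P̄ = [95162/46269 -161728/46269 -156274/46269; -161728/46269 323702/46269 323846/46269; -156274/46269 323846/46269 380114/46269]
step 1: x̄ = F·x = [-117406/46269, -57254/46269, -42940/15423]
step 1: P̄ = F·P·Fᵀ + Q = [14304650/46269 -1179092/46269 -1213360/15423; -1179092/46269 255266/46269 136132/15423; -1213360/15423 136132/15423 145346/5141]
step 1: y = z − H·x̄ = [-271094/46269, -39923/5141]
step 1: S = H·P̄·Hᵀ + R = [44105201/46269 5778990/5141; 5778990/5141 7014924/5141]
step 1: K = P̄·Hᵀ·S⁻¹ = [-103615/378399 -15194803/61300638; 27442/378399 -735913/30650319; -258827/756798 49634017/122601276]
step 1: x' = x̄ + K·y = [60797077/61300638, -6462281/4378617, -68729701/17514468]
step 1: P' = (I − K·H)·P̄ = [38570624/30650319 -56954624/30650319 -51962803/30650319; -56954624/30650319 111310958/30650319 107240842/30650319; -51962803/30650319 107240842/30650319 270746173/61300638]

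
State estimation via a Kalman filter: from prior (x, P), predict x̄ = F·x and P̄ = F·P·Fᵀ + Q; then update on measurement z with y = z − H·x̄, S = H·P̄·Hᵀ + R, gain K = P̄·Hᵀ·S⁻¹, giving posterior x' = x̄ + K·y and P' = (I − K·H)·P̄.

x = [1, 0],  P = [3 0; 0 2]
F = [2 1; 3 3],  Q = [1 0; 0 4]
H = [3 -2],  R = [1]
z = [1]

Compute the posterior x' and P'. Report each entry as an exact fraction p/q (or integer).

x̄ = F·x = [2, 3]
P̄ = F·P·Fᵀ + Q = [15 24; 24 49]
y = z − H·x̄ = [1]
S = H·P̄·Hᵀ + R = [44]
K = P̄·Hᵀ·S⁻¹ = [-3/44; -13/22]
x' = x̄ + K·y = [85/44, 53/22]
P' = (I − K·H)·P̄ = [651/44 489/22; 489/22 370/11]

x' = [85/44, 53/22]
P' = [651/44 489/22; 489/22 370/11]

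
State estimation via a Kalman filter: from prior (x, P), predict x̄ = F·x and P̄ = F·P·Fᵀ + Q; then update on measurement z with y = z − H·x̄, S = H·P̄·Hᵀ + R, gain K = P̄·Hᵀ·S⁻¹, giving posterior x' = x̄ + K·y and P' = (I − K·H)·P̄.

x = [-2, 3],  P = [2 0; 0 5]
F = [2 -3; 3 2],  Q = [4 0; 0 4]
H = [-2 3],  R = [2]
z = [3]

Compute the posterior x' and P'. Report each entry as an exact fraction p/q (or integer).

x̄ = F·x = [-13, 0]
P̄ = F·P·Fᵀ + Q = [57 -18; -18 42]
y = z − H·x̄ = [-23]
S = H·P̄·Hᵀ + R = [824]
K = P̄·Hᵀ·S⁻¹ = [-21/103; 81/412]
x' = x̄ + K·y = [-856/103, -1863/412]
P' = (I − K·H)·P̄ = [2343/103 1548/103; 1548/103 2091/206]

x' = [-856/103, -1863/412]
P' = [2343/103 1548/103; 1548/103 2091/206]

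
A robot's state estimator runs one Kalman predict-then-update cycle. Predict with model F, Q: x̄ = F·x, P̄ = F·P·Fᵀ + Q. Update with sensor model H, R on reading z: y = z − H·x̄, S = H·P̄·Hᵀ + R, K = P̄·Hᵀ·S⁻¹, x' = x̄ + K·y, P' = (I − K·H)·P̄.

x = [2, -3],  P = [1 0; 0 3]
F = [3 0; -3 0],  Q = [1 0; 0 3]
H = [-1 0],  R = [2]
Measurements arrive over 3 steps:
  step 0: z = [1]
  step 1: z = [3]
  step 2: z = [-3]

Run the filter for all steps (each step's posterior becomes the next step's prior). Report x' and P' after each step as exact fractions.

step 0: x̄ = F·x = [6, -6]
step 0: P̄ = F·P·Fᵀ + Q = [10 -9; -9 12]
step 0: y = z − H·x̄ = [7]
step 0: S = H·P̄·Hᵀ + R = [12]
step 0: K = P̄·Hᵀ·S⁻¹ = [-5/6; 3/4]
step 0: x' = x̄ + K·y = [1/6, -3/4]
step 0: P' = (I − K·H)·P̄ = [5/3 -3/2; -3/2 21/4]
step 1: x̄ = F·x = [1/2, -1/2]
step 1: P̄ = F·P·Fᵀ + Q = [16 -15; -15 18]
step 1: y = z − H·x̄ = [7/2]
step 1: S = H·P̄·Hᵀ + R = [18]
step 1: K = P̄·Hᵀ·S⁻¹ = [-8/9; 5/6]
step 1: x' = x̄ + K·y = [-47/18, 29/12]
step 1: P' = (I − K·H)·P̄ = [16/9 -5/3; -5/3 11/2]
step 2: x̄ = F·x = [-47/6, 47/6]
step 2: P̄ = F·P·Fᵀ + Q = [17 -16; -16 19]
step 2: y = z − H·x̄ = [-65/6]
step 2: S = H·P̄·Hᵀ + R = [19]
step 2: K = P̄·Hᵀ·S⁻¹ = [-17/19; 16/19]
step 2: x' = x̄ + K·y = [106/57, -49/38]
step 2: P' = (I − K·H)·P̄ = [34/19 -32/19; -32/19 105/19]

step 0: x' = [1/6, -3/4], P' = [5/3 -3/2; -3/2 21/4]
step 1: x' = [-47/18, 29/12], P' = [16/9 -5/3; -5/3 11/2]
step 2: x' = [106/57, -49/38], P' = [34/19 -32/19; -32/19 105/19]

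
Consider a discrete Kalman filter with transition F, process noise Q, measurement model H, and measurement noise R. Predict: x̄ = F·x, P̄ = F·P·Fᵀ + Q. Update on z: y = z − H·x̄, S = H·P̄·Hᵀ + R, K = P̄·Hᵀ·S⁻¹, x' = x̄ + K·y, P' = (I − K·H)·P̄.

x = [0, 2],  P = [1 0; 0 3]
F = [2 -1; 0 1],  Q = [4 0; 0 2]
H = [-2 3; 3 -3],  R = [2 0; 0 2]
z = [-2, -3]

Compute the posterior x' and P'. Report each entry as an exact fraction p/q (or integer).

x̄ = F·x = [-2, 2]
P̄ = F·P·Fᵀ + Q = [11 -3; -3 5]
y = z − H·x̄ = [-12, 9]
S = H·P̄·Hᵀ + R = [127 -156; -156 200]
K = P̄·Hᵀ·S⁻¹ = [44/133 249/532; 3/7 3/14]
x' = x̄ + K·y = [-935/532, -17/14]
P' = (I − K·H)·P̄ = [425/266 9/7; 9/7 8/7]

x' = [-935/532, -17/14]
P' = [425/266 9/7; 9/7 8/7]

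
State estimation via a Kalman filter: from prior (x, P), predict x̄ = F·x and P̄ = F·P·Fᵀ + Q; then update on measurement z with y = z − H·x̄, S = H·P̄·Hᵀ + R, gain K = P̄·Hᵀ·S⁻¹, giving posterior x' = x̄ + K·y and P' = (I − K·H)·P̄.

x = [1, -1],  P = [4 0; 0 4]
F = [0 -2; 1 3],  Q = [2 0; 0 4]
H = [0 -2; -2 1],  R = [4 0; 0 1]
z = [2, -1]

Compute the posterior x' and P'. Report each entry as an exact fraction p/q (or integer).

x̄ = F·x = [2, -2]
P̄ = F·P·Fᵀ + Q = [18 -24; -24 44]
y = z − H·x̄ = [-2, 5]
S = H·P̄·Hᵀ + R = [180 -184; -184 213]
K = P̄·Hᵀ·S⁻¹ = [-204/1121 -492/1121; -454/1121 92/1121]
x' = x̄ + K·y = [10/59, -46/59]
P' = (I − K·H)·P̄ = [450/1121 408/1121; 408/1121 908/1121]

x' = [10/59, -46/59]
P' = [450/1121 408/1121; 408/1121 908/1121]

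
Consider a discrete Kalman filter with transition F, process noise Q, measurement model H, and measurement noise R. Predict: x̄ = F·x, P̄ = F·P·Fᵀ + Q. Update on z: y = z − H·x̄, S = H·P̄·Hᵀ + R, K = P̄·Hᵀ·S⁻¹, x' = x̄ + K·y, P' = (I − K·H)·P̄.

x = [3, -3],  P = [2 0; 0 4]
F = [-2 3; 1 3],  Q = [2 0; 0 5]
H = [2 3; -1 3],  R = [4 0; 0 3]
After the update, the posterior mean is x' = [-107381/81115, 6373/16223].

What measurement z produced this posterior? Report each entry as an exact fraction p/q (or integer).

x̄ = F·x = [-15, -6]
P̄ = F·P·Fᵀ + Q = [46 32; 32 43]
S = H·P̄·Hᵀ + R = [959 391; 391 244]
K = P̄·Hᵀ·S⁻¹ = [26322/81115 -25558/81115; 1833/16223 3512/16223]
x' − x̄ = [1109344/81115, 103711/16223] = K·y
y = (KᵀK)⁻¹·Kᵀ·(x' − x̄) = [47, 5]
z = y + H·x̄ = [47, 5] + [-48, -3] = [-1, 2]

z = [-1, 2]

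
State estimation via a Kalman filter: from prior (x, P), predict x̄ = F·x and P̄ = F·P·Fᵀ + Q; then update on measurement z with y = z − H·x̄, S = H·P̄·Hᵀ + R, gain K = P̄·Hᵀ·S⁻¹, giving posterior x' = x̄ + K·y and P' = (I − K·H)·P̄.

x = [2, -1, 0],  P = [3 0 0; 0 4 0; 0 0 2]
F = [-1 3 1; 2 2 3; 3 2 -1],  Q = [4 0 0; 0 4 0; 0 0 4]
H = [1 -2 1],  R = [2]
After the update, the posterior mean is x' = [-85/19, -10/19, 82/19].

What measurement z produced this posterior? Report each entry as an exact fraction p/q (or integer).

x̄ = F·x = [-5, 2, 4]
P̄ = F·P·Fᵀ + Q = [45 24 13; 24 50 28; 13 28 49]
S = H·P̄·Hᵀ + R = [114]
K = P̄·Hᵀ·S⁻¹ = [5/57; -8/19; 1/19]
x' − x̄ = [10/19, -48/19, 6/19] = K·y
y = (KᵀK)⁻¹·Kᵀ·(x' − x̄) = [6]
z = y + H·x̄ = [6] + [-5] = [1]

z = [1]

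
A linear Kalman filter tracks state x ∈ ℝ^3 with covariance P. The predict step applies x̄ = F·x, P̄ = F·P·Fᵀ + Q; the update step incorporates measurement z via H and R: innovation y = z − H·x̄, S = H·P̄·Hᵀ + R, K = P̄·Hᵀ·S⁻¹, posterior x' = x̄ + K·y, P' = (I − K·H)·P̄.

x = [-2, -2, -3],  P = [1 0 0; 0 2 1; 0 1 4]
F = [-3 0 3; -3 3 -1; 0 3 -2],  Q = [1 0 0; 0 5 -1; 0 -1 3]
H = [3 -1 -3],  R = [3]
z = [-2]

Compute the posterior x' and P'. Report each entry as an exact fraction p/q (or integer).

x' = [-206/167, 401/167, -680/501]
P' = [4921/334 2772/167 1507/167; 2772/167 4410/167 1312/167; 1507/167 1312/167 3277/501]

x̄ = F·x = [-3, 3, 0]
P̄ = F·P·Fᵀ + Q = [46 6 -15; 6 30 16; -15 16 25]
y = z − H·x̄ = [10]
S = H·P̄·Hᵀ + R = [1002]
K = P̄·Hᵀ·S⁻¹ = [59/334; -10/167; -68/501]
x' = x̄ + K·y = [-206/167, 401/167, -680/501]
P' = (I − K·H)·P̄ = [4921/334 2772/167 1507/167; 2772/167 4410/167 1312/167; 1507/167 1312/167 3277/501]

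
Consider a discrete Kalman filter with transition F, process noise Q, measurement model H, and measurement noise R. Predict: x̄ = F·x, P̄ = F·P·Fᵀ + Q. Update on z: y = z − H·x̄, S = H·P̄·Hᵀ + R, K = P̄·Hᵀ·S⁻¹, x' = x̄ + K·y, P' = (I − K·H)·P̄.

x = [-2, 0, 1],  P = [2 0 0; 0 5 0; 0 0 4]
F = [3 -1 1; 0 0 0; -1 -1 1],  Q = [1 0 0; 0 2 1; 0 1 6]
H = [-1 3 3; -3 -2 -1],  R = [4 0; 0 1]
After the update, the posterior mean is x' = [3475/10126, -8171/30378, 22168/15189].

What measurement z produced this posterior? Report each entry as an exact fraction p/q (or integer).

x̄ = F·x = [-5, 0, 3]
P̄ = F·P·Fᵀ + Q = [28 0 3; 0 2 1; 3 1 17]
S = H·P̄·Hᵀ + R = [203 -12; -12 300]
K = P̄·Hᵀ·S⁻¹ = [-562/5063 -5963/20252; 220/5063 -907/60756; 1247/5063 -1268/15189]
x' − x̄ = [54105/10126, -8171/30378, -23399/15189] = K·y
y = (KᵀK)⁻¹·Kᵀ·(x' − x̄) = [-11, -14]
z = y + H·x̄ = [-11, -14] + [14, 12] = [3, -2]

z = [3, -2]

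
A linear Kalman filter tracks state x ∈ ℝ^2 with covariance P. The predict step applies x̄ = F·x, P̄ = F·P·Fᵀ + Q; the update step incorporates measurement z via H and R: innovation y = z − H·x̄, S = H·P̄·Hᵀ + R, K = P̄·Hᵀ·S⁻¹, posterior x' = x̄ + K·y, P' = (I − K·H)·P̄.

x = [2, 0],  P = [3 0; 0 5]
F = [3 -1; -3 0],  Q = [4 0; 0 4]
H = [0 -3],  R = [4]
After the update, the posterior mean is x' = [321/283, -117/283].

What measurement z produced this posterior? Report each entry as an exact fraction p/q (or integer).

x̄ = F·x = [6, -6]
P̄ = F·P·Fᵀ + Q = [36 -27; -27 31]
S = H·P̄·Hᵀ + R = [283]
K = P̄·Hᵀ·S⁻¹ = [81/283; -93/283]
x' − x̄ = [-1377/283, 1581/283] = K·y
y = (KᵀK)⁻¹·Kᵀ·(x' − x̄) = [-17]
z = y + H·x̄ = [-17] + [18] = [1]

z = [1]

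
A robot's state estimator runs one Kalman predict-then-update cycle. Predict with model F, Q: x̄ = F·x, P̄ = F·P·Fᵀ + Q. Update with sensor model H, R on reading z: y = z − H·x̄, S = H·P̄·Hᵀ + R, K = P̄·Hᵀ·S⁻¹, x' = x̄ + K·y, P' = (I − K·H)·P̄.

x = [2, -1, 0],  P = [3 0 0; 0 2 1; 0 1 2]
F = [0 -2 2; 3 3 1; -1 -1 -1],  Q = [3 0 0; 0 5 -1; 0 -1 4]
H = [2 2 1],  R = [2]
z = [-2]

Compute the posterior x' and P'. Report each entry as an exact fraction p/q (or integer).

x' = [188/171, -433/171, 170/171]
P' = [1685/171 -1888/171 434/171; -1888/171 2522/171 -1096/171; 434/171 -1096/171 1262/171]

x̄ = F·x = [2, 3, -1]
P̄ = F·P·Fᵀ + Q = [11 -4 0; -4 58 -22; 0 -22 13]
y = z − H·x̄ = [-11]
S = H·P̄·Hᵀ + R = [171]
K = P̄·Hᵀ·S⁻¹ = [14/171; 86/171; -31/171]
x' = x̄ + K·y = [188/171, -433/171, 170/171]
P' = (I − K·H)·P̄ = [1685/171 -1888/171 434/171; -1888/171 2522/171 -1096/171; 434/171 -1096/171 1262/171]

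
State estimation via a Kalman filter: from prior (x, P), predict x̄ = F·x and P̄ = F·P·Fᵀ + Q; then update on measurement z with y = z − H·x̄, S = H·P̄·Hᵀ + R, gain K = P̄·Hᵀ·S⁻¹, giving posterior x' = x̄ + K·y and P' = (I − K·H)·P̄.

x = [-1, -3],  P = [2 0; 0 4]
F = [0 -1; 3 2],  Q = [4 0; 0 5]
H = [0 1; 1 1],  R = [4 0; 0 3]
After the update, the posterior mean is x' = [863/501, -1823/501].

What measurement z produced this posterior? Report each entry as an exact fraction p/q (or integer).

x̄ = F·x = [3, -9]
P̄ = F·P·Fᵀ + Q = [8 -8; -8 39]
S = H·P̄·Hᵀ + R = [43 31; 31 34]
K = P̄·Hᵀ·S⁻¹ = [-272/501 248/501; 365/501 124/501]
x' − x̄ = [-640/501, 2686/501] = K·y
y = (KᵀK)⁻¹·Kᵀ·(x' − x̄) = [6, 4]
z = y + H·x̄ = [6, 4] + [-9, -6] = [-3, -2]

z = [-3, -2]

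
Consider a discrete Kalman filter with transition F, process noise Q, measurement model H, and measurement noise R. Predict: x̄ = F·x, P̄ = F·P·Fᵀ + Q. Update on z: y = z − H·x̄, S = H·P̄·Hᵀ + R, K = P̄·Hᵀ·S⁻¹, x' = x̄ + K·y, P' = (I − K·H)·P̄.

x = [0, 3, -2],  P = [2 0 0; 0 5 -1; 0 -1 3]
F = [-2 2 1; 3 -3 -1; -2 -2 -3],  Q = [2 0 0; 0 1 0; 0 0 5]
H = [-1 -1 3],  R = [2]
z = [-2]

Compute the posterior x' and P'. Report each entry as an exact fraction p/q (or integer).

x̄ = F·x = [4, -7, 0]
P̄ = F·P·Fᵀ + Q = [29 -40 -13; -40 61 16; -13 16 48]
y = z − H·x̄ = [-5]
S = H·P̄·Hᵀ + R = [426]
K = P̄·Hᵀ·S⁻¹ = [-14/213; 9/142; 47/142]
x' = x̄ + K·y = [922/213, -1039/142, -235/142]
P' = (I − K·H)·P̄ = [5785/213 -2714/71 -265/71; -2714/71 8419/142 1003/142; -265/71 1003/142 189/142]

x' = [922/213, -1039/142, -235/142]
P' = [5785/213 -2714/71 -265/71; -2714/71 8419/142 1003/142; -265/71 1003/142 189/142]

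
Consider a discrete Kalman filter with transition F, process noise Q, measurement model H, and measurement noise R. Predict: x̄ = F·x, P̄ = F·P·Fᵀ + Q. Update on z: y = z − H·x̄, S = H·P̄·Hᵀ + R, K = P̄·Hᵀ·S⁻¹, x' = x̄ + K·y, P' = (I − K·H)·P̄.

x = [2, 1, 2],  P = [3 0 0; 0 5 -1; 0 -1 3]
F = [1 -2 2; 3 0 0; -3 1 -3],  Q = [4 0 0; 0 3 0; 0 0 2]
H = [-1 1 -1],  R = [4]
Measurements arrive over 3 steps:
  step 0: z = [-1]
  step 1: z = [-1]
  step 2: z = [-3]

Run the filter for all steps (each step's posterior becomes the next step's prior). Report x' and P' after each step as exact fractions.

step 0: x̄ = F·x = [4, 6, -11]
step 0: P̄ = F·P·Fᵀ + Q = [47 9 -45; 9 30 -27; -45 -27 67]
step 0: y = z − H·x̄ = [-14]
step 0: S = H·P̄·Hᵀ + R = [94]
step 0: K = P̄·Hᵀ·S⁻¹ = [7/94; 24/47; -49/94]
step 0: x' = x̄ + K·y = [139/47, -54/47, -174/47]
step 0: P' = (I − K·H)·P̄ = [4369/94 255/47 -3887/94; 255/47 258/47 -93/47; -3887/94 -93/47 3897/94]
step 1: x̄ = F·x = [-101/47, 417/47, 51/47]
step 1: P̄ = F·P·Fᵀ + Q = [6297/94 -13275/94 -228/47; -13275/94 39603/94 -1404/47; -228/47 -1404/47 1594/47]
step 1: y = z − H·x̄ = [-514/47]
step 1: S = H·P̄·Hᵀ + R = [40359/47]
step 1: K = P̄·Hᵀ·S⁻¹ = [-3186/13453; 9281/13453; -2770/40359]
step 1: x' = x̄ + K·y = [5933/13453, 17861/13453, 74087/40359]
step 1: P' = (I − K·H)·P̄ = [506595/26906 -24957/26906 -253032/13453; -24957/26906 339519/26906 145114/13453; -253032/13453 145114/13453 1205518/40359]
step 2: x̄ = F·x = [58807/40359, 17799/13453, -74025/13453]
step 2: P̄ = F·P·Fᵀ + Q = [2822273/80718 -1366857/26906 -159597/13453; -1366857/26906 4640073/26906 -39825/13453; -159597/13453 -39825/13453 742508/13453]
step 2: y = z − H·x̄ = [-337742/40359]
step 2: S = H·P̄·Hᵀ + R = [14142145/40359]
step 2: K = P̄·Hᵀ·S⁻¹ = [-2982631/14142145; 1825974/2828429; -1868208/14142145]
step 2: x' = x̄ + K·y = [45566463/14142145, -11538405/2828429, -62183021/14142145]
step 2: P' = (I − K·H)·P̄ = [548101257/28284290 -17487069/5656858 -305837777/14142145; -17487069/5656858 149422449/5656858 76150863/2828429; -305837777/14142145 76150863/2828429 694064924/14142145]

step 0: x' = [139/47, -54/47, -174/47], P' = [4369/94 255/47 -3887/94; 255/47 258/47 -93/47; -3887/94 -93/47 3897/94]
step 1: x' = [5933/13453, 17861/13453, 74087/40359], P' = [506595/26906 -24957/26906 -253032/13453; -24957/26906 339519/26906 145114/13453; -253032/13453 145114/13453 1205518/40359]
step 2: x' = [45566463/14142145, -11538405/2828429, -62183021/14142145], P' = [548101257/28284290 -17487069/5656858 -305837777/14142145; -17487069/5656858 149422449/5656858 76150863/2828429; -305837777/14142145 76150863/2828429 694064924/14142145]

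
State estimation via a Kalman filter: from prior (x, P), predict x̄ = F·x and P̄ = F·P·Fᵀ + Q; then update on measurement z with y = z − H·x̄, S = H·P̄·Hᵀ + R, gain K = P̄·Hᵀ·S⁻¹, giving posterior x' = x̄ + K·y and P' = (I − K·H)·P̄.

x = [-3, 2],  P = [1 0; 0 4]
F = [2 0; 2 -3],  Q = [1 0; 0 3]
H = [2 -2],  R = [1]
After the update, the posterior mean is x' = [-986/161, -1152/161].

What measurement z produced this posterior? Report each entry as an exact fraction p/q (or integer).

x̄ = F·x = [-6, -12]
P̄ = F·P·Fᵀ + Q = [5 4; 4 43]
S = H·P̄·Hᵀ + R = [161]
K = P̄·Hᵀ·S⁻¹ = [2/161; -78/161]
x' − x̄ = [-20/161, 780/161] = K·y
y = (KᵀK)⁻¹·Kᵀ·(x' − x̄) = [-10]
z = y + H·x̄ = [-10] + [12] = [2]

z = [2]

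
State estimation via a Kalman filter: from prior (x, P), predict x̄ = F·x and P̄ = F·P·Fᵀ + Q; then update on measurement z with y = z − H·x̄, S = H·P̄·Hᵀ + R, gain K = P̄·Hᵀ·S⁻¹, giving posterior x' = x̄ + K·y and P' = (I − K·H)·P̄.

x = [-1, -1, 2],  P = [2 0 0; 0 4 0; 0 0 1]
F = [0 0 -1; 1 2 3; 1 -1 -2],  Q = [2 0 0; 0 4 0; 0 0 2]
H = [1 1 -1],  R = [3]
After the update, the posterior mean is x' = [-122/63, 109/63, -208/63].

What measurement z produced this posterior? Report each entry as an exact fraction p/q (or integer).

x̄ = F·x = [-2, 3, -4]
P̄ = F·P·Fᵀ + Q = [3 -3 2; -3 31 -12; 2 -12 12]
S = H·P̄·Hᵀ + R = [63]
K = P̄·Hᵀ·S⁻¹ = [-2/63; 40/63; -22/63]
x' − x̄ = [4/63, -80/63, 44/63] = K·y
y = (KᵀK)⁻¹·Kᵀ·(x' − x̄) = [-2]
z = y + H·x̄ = [-2] + [5] = [3]

z = [3]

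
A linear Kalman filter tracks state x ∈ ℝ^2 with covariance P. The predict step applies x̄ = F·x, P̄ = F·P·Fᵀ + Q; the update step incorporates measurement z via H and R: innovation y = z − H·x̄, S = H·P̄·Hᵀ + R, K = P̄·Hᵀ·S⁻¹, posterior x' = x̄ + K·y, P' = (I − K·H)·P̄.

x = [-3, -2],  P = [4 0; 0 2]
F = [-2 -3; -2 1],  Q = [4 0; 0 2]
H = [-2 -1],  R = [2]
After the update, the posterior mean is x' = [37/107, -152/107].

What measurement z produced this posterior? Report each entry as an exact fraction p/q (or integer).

z = [1]

x̄ = F·x = [12, 4]
P̄ = F·P·Fᵀ + Q = [38 10; 10 20]
S = H·P̄·Hᵀ + R = [214]
K = P̄·Hᵀ·S⁻¹ = [-43/107; -20/107]
x' − x̄ = [-1247/107, -580/107] = K·y
y = (KᵀK)⁻¹·Kᵀ·(x' − x̄) = [29]
z = y + H·x̄ = [29] + [-28] = [1]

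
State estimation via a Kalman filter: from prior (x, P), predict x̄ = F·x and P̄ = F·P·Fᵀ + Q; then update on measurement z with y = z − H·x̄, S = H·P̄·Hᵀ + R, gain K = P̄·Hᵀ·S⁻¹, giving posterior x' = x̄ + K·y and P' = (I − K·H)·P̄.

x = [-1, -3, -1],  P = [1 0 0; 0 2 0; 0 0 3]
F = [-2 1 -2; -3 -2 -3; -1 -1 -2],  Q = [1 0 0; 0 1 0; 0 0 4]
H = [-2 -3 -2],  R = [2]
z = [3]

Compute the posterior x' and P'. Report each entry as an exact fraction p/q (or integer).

x' = [-5271/1195, 483/239, -91/1195]
P' = [7821/1195 -710/239 -2374/1195; -710/239 630/239 -190/239; -2374/1195 -190/239 3936/1195]

x̄ = F·x = [1, 12, 6]
P̄ = F·P·Fᵀ + Q = [19 20 12; 20 45 25; 12 25 19]
y = z − H·x̄ = [53]
S = H·P̄·Hᵀ + R = [1195]
K = P̄·Hᵀ·S⁻¹ = [-122/1195; -45/239; -137/1195]
x' = x̄ + K·y = [-5271/1195, 483/239, -91/1195]
P' = (I − K·H)·P̄ = [7821/1195 -710/239 -2374/1195; -710/239 630/239 -190/239; -2374/1195 -190/239 3936/1195]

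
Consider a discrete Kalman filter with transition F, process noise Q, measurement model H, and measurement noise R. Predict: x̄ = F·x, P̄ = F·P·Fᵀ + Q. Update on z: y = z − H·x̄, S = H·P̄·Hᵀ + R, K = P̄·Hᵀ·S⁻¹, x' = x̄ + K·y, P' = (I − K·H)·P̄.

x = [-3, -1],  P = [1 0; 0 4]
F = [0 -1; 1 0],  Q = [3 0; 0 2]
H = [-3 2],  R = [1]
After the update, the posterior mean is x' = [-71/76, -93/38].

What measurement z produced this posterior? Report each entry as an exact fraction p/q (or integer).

z = [-2]

x̄ = F·x = [1, -3]
P̄ = F·P·Fᵀ + Q = [7 0; 0 3]
S = H·P̄·Hᵀ + R = [76]
K = P̄·Hᵀ·S⁻¹ = [-21/76; 3/38]
x' − x̄ = [-147/76, 21/38] = K·y
y = (KᵀK)⁻¹·Kᵀ·(x' − x̄) = [7]
z = y + H·x̄ = [7] + [-9] = [-2]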